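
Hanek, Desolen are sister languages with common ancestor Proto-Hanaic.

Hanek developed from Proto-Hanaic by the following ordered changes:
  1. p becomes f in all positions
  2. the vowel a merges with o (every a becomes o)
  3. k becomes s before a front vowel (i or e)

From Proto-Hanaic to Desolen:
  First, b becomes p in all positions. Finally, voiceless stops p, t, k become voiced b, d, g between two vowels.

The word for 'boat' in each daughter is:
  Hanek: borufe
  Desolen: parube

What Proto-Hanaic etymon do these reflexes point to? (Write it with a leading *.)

Position 2: Hanek has o, Desolen has a. Desolen preserves a here (none of its changes turn any other segment into a), so the proto-segment is *a.
Position 5: Hanek has f, Desolen has b. Taking the neighbouring segments as reconstructed: Hanek f could go back to *p or *f; Desolen b could go back to *p or *b — the one source consistent with every daughter is *p.
This points to *barupe. Verify forward in each daughter:
Hanek: start from *barupe.
  rule 1 (unconditioned shift): barupe → barufe
  rule 2 (vowel merger): barufe → borufe
  rule 3: no change — borufe
  ⇒ Hanek borufe
Desolen: *barupe > parupe > parube  (by unconditioned shift, intervocalic voicing)
Only *barupe yields all of Hanek borufe, Desolen parube.

*barupe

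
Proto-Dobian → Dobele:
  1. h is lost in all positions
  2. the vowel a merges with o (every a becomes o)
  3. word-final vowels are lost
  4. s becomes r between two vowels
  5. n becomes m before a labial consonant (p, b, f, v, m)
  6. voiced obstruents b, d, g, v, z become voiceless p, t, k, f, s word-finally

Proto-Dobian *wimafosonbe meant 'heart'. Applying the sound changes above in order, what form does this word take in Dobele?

Dobele: start from *wimafosonbe.
  rule 1: no change — wimafosonbe
  rule 2 (vowel merger): wimafosonbe → wimofosonbe
  rule 3 (apocope): wimofosonbe → wimofosonb
  rule 4 (rhotacism): wimofosonb → wimoforonb
  rule 5 (nasal place assimilation): wimoforonb → wimoforomb
  rule 6 (final devoicing): wimoforomb → wimoforomp
  ⇒ Dobele wimoforomp

wimoforomp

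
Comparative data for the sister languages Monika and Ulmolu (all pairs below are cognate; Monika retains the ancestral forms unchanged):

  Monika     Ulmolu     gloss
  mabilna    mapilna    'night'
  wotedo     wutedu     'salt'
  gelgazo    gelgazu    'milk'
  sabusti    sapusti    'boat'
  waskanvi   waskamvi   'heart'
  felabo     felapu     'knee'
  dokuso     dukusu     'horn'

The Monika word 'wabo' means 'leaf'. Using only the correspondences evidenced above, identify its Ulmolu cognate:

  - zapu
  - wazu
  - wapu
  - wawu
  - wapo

wapu

felabo ~ felapu — Monika b corresponds to Ulmolu p between vowels (before a back vowel).
wotedo ~ wutedu, gelgazo ~ gelgazu — Monika o corresponds to Ulmolu u word-finally.
Applying these to Monika 'wabo':
  wabo → wapo   (b→p between vowels (before a back vowel))
  wapo → wapu   (o→u word-finally)
So the Ulmolu cognate is 'wapu'.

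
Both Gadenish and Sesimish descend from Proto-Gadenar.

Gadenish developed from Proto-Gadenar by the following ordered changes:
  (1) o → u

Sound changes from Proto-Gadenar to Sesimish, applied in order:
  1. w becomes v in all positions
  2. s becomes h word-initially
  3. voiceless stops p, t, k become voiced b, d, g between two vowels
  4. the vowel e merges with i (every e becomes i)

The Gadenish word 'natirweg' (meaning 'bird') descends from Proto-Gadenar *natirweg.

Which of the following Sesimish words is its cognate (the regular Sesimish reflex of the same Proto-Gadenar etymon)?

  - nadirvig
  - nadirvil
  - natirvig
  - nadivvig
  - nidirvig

Sesimish: start from *natirweg.
  rule 1 (unconditioned shift): natirweg → natirveg
  rule 2: no change — natirveg
  rule 3 (intervocalic voicing): natirveg → nadirveg
  rule 4 (vowel merger): nadirveg → nadirvig
  ⇒ Sesimish nadirvig
Among the options, 'nadirvig' alone shows every Sesimish change applied in order.

nadirvig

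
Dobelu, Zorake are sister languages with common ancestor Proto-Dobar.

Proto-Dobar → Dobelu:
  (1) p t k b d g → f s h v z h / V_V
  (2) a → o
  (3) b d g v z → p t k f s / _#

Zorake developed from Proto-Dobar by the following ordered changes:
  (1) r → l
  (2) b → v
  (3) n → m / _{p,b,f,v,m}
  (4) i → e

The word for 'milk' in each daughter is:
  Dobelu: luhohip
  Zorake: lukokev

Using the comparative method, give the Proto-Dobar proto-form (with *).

Position 6: Dobelu has i, Zorake has e. Dobelu preserves i here (none of its changes turn any other segment into i), so the proto-segment is *i.
Position 3: Dobelu has h, Zorake has k. Zorake preserves k here (none of its changes turn any other segment into k), so the proto-segment is *k.
This points to *lukokib. Verify forward in each daughter:
Dobelu: start from *lukokib.
  rule 1 (intervocalic lenition): lukokib → luhohib
  rule 2: no change — luhohib
  rule 3 (final devoicing): luhohib → luhohip
  ⇒ Dobelu luhohip
Zorake: *lukokib
  lukokib (rule 1 does not apply)
  lukokib → lukokiv   [unconditioned shift]
  lukokiv (rule 3 does not apply)
  lukokiv → lukokev   [vowel merger]
  giving Zorake lukokev.
No other proto-form is consistent with every reflex, so the reconstruction is *lukokib.

*lukokib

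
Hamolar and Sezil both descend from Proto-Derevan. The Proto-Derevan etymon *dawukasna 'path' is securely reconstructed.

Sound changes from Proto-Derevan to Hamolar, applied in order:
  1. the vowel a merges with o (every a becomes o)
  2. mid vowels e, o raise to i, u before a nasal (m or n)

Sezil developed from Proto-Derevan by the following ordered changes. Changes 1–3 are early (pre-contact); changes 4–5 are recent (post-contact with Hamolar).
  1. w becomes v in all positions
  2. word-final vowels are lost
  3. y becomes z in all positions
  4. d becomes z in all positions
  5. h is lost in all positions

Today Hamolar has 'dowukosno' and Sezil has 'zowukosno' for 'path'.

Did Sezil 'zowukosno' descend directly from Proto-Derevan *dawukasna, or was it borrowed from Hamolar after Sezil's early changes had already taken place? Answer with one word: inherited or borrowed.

borrowed

If inherited, *dawukasna would pass through all of Sezil's changes:
Sezil: start from *dawukasna.
  rule 1 (unconditioned shift): dawukasna → davukasna
  rule 2 (apocope): davukasna → davukasn
  rule 3: no change — davukasn
  rule 4 (unconditioned shift): davukasn → zavukasn
  rule 5: no change — zavukasn
  ⇒ Sezil zavukasn
If borrowed from Hamolar 'dowukosno' after the early changes, it would undergo only the recent ones:
  rule 4 (unconditioned shift): dowukosno → zowukosno
  rule 5 (h-loss): no change (zowukosno)
  ⇒ as a loan: zowukosno
Sezil 'zowukosno' matches the loan outcome 'zowukosno', not the inherited 'zavukasn' — it skipped the early Sezil changes, so it was borrowed from Hamolar.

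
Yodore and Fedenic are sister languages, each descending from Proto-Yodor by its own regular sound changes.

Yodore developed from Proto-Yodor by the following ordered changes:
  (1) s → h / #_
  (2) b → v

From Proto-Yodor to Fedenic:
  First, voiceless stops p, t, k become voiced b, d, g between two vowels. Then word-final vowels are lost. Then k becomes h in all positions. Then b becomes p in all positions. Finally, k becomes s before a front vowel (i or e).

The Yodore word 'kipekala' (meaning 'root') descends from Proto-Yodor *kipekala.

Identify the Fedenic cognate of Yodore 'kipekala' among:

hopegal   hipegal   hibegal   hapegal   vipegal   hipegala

Fedenic: start from *kipekala.
  rule 1 (intervocalic voicing): kipekala → kibegala
  rule 2 (apocope): kibegala → kibegal
  rule 3 (unconditioned shift): kibegal → hibegal
  rule 4 (unconditioned shift): hibegal → hipegal
  rule 5: no change — hipegal
  ⇒ Fedenic hipegal
Among the options, 'hipegal' alone shows every Fedenic change applied in order.

hipegal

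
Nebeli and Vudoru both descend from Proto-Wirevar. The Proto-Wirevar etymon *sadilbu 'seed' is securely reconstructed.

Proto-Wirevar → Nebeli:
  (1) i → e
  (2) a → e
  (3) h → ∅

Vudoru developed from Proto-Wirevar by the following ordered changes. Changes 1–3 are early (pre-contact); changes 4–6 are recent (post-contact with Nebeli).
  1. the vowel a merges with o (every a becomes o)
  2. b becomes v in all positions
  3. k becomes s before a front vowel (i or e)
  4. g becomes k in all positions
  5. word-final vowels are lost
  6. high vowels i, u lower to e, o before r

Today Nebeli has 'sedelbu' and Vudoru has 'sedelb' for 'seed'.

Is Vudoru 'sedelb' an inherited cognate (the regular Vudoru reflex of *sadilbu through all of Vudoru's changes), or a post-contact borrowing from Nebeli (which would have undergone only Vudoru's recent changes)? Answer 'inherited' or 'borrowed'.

borrowed

If inherited, *sadilbu would pass through all of Vudoru's changes:
Vudoru: start from *sadilbu.
  rule 1 (vowel merger): sadilbu → sodilbu
  rule 2 (unconditioned shift): sodilbu → sodilvu
  rule 3: no change — sodilvu
  rule 4: no change — sodilvu
  rule 5 (apocope): sodilvu → sodilv
  rule 6: no change — sodilv
  ⇒ Vudoru sodilv
If borrowed from Nebeli 'sedelbu' after the early changes, it would undergo only the recent ones:
  rule 4 (unconditioned shift): no change (sedelbu)
  rule 5 (apocope): sedelbu → sedelb
  rule 6 (pre-rhotic lowering): no change (sedelb)
  ⇒ as a loan: sedelb
Vudoru 'sedelb' matches the loan outcome 'sedelb', not the inherited 'sodilv' — it skipped the early Vudoru changes, so it was borrowed from Nebeli.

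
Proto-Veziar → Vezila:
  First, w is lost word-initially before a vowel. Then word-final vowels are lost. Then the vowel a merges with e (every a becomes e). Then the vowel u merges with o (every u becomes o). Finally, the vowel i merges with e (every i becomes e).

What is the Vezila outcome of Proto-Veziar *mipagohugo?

Vezila: *mipagohugo
  mipagohugo (rule 1 does not apply)
  mipagohugo → mipagohug   [apocope]
  mipagohug → mipegohug   [vowel merger]
  mipegohug → mipegohog   [vowel merger]
  mipegohog → mepegohog   [vowel merger]
  giving Vezila mepegohog.

mepegohog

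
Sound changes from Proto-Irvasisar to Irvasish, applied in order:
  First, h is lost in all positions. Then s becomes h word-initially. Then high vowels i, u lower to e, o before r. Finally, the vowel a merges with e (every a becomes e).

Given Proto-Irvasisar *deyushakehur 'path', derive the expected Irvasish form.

Irvasish: *deyushakehur
  deyushakehur → deyusakeur   [h-loss]
  deyusakeur (rule 2 does not apply)
  deyusakeur → deyusakeor   [pre-rhotic lowering]
  deyusakeor → deyusekeor   [vowel merger]
  giving Irvasish deyusekeor.

deyusekeor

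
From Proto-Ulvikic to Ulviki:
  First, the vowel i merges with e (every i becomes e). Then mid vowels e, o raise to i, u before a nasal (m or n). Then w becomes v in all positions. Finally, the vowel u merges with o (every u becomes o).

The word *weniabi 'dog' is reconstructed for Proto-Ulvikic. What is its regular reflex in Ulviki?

vineabe

Ulviki: *weniabi > weneabe > wineabe > vineabe  (by vowel merger, pre-nasal raising, unconditioned shift)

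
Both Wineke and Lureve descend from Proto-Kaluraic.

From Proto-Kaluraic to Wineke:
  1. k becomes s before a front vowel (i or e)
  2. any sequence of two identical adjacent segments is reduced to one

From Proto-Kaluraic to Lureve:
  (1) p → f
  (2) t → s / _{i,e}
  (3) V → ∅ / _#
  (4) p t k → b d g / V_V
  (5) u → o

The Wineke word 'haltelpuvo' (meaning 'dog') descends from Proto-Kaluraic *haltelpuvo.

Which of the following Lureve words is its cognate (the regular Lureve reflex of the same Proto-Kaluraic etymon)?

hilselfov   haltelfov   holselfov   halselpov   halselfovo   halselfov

halselfov

Lureve: *haltelpuvo
  haltelpuvo → haltelfuvo   [unconditioned shift]
  haltelfuvo → halselfuvo   [palatalisation]
  halselfuvo → halselfuv   [apocope]
  halselfuv (rule 4 does not apply)
  halselfuv → halselfov   [vowel merger]
  giving Lureve halselfov.
Among the options, 'halselfov' alone shows every Lureve change applied in order.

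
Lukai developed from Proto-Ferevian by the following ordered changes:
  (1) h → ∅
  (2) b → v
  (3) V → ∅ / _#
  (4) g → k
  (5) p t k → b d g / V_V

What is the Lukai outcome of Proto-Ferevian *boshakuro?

Lukai: *boshakuro
  boshakuro → bosakuro   [h-loss]
  bosakuro → vosakuro   [unconditioned shift]
  vosakuro → vosakur   [apocope]
  vosakur (rule 4 does not apply)
  vosakur → vosagur   [intervocalic voicing]
  giving Lukai vosagur.

vosagur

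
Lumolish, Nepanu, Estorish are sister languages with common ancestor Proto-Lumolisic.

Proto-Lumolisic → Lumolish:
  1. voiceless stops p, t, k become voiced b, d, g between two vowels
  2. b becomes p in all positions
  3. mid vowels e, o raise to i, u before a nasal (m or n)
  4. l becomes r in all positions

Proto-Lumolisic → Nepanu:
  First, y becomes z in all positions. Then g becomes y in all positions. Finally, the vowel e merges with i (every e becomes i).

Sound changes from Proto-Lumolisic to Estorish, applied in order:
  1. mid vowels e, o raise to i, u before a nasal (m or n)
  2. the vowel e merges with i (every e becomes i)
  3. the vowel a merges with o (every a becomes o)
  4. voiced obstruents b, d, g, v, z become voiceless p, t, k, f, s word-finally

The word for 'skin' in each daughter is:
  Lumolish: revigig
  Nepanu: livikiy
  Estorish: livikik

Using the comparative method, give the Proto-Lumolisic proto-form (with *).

Position 7: Lumolish has g, Nepanu has y, Estorish has k. In Nepanu, y can only continue *g, so the proto-segment is *g.
Position 2: Lumolish has e, Nepanu has i, Estorish has i. Lumolish preserves e here (none of its changes turn any other segment into e), so the proto-segment is *e.
Verify the candidate proto-form against each daughter:
Lumolish: *levikig > levigig > revigig  (by intervocalic voicing, unconditioned shift)
Nepanu: *levikig
  levikig (rule 1 does not apply)
  levikig → levikiy   [unconditioned shift]
  levikiy → livikiy   [vowel merger]
  giving Nepanu livikiy.
Estorish: start from *levikig.
  rule 1: no change — levikig
  rule 2 (vowel merger): levikig → livikig
  rule 3: no change — livikig
  rule 4 (final devoicing): livikig → livikik
  ⇒ Estorish livikik
*levikig is the unique common source.

*levikig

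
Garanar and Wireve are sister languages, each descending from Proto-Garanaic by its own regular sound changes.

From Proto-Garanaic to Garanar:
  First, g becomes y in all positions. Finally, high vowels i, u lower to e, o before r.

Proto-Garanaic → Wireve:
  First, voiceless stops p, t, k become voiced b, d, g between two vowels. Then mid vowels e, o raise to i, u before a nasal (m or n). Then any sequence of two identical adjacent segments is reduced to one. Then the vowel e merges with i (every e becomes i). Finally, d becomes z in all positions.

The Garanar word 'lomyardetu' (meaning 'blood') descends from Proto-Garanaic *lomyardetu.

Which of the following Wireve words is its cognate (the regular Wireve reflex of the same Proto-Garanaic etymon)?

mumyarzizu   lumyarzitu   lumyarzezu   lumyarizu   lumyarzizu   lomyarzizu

Wireve: *lomyardetu
  lomyardetu → lomyardedu   [intervocalic voicing]
  lomyardedu → lumyardedu   [pre-nasal raising]
  lumyardedu (rule 3 does not apply)
  lumyardedu → lumyardidu   [vowel merger]
  lumyardidu → lumyarzizu   [unconditioned shift]
  giving Wireve lumyarzizu.
The other candidates each miss or misapply at least one Wireve change.

lumyarzizu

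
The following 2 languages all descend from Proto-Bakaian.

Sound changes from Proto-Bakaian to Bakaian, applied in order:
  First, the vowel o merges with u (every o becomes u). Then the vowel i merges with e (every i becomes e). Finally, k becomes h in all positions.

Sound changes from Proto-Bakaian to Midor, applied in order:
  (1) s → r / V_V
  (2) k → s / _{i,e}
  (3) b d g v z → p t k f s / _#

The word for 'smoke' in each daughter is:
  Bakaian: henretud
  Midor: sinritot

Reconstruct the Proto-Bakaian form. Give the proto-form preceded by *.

*kinritod

Position 5: Bakaian has e, Midor has i. Midor preserves i here (none of its changes turn any other segment into i), so the proto-segment is *i.
Position 1: Bakaian has h, Midor has s. Taking the neighbouring segments as reconstructed: Bakaian h could go back to *k or *h; Midor s could go back to *k or *s — the one source consistent with every daughter is *k.
Position 8: Bakaian has d, Midor has t. Bakaian preserves d here (none of its changes turn any other segment into d), so the proto-segment is *d.
This points to *kinritod. Verify forward in each daughter:
Bakaian: *kinritod
  kinritod → kinritud   [vowel merger]
  kinritud → kenretud   [vowel merger]
  kenretud → henretud   [unconditioned shift]
  giving Bakaian henretud.
Midor: *kinritod > sinritod > sinritot  (by palatalisation, final devoicing)
Only *kinritod yields all of Bakaian henretud, Midor sinritot.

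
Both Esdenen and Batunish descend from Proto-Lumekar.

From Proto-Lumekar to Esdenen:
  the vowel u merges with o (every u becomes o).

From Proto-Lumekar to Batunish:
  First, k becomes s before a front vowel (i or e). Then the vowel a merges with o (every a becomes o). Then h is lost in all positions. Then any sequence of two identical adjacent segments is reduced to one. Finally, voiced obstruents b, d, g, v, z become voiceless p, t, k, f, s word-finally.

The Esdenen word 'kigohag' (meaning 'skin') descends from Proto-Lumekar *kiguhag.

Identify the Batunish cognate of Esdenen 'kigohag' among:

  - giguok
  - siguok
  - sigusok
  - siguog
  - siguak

Batunish: start from *kiguhag.
  rule 1 (palatalisation): kiguhag → siguhag
  rule 2 (vowel merger): siguhag → siguhog
  rule 3 (h-loss): siguhog → siguog
  rule 4: no change — siguog
  rule 5 (final devoicing): siguog → siguok
  ⇒ Batunish siguok
Only 'siguok' matches the regular Batunish development of *kiguhag.

siguok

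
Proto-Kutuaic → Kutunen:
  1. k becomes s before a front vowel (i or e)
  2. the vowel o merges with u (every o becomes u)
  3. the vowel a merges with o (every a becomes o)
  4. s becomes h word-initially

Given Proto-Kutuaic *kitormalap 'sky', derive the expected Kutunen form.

Kutunen: start from *kitormalap.
  rule 1 (palatalisation): kitormalap → sitormalap
  rule 2 (vowel merger): sitormalap → siturmalap
  rule 3 (vowel merger): siturmalap → siturmolop
  rule 4 (debuccalisation): siturmolop → hiturmolop
  ⇒ Kutunen hiturmolop

hiturmolop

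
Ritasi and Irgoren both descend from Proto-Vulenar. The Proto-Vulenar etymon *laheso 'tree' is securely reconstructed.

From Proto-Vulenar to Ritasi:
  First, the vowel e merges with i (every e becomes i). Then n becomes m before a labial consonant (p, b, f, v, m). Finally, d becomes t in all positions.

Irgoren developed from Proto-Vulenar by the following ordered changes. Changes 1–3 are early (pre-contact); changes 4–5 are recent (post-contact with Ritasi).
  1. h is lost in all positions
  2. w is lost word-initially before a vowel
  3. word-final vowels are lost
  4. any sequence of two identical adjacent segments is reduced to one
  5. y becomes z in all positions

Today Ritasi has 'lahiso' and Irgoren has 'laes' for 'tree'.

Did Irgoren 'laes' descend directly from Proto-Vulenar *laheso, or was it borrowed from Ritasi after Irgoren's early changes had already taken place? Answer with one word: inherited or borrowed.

If inherited, *laheso would pass through all of Irgoren's changes:
Irgoren: *laheso > laeso > laes  (by h-loss, apocope)
If borrowed from Ritasi 'lahiso' after the early changes, it would undergo only the recent ones:
  rule 4 (degemination): no change (lahiso)
  rule 5 (unconditioned shift): no change (lahiso)
  ⇒ as a loan: lahiso
Irgoren 'laes' matches the inherited outcome exactly, so it is an inherited cognate, not a loan.

inherited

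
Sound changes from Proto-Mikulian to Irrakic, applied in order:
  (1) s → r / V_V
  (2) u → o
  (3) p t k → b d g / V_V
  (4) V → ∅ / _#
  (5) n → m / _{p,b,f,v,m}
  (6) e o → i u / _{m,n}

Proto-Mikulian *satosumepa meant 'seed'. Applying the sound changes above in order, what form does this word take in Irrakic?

Irrakic: *satosumepa
  satosumepa → satorumepa   [rhotacism]
  satorumepa → satoromepa   [vowel merger]
  satoromepa → sadoromeba   [intervocalic voicing]
  sadoromeba → sadoromeb   [apocope]
  sadoromeb (rule 5 does not apply)
  sadoromeb → sadorumeb   [pre-nasal raising]
  giving Irrakic sadorumeb.

sadorumeb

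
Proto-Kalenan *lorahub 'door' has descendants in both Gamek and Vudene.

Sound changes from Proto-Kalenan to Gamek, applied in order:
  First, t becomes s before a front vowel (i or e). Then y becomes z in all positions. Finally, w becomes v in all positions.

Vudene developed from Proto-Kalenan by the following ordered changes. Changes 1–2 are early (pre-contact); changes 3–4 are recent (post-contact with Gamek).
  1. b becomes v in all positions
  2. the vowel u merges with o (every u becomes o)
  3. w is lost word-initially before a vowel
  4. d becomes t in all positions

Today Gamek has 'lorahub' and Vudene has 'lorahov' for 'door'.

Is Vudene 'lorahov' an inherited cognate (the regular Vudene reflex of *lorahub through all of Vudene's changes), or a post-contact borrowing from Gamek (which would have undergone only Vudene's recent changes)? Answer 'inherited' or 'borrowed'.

If inherited, *lorahub would pass through all of Vudene's changes:
Vudene: *lorahub
  lorahub → lorahuv   [unconditioned shift]
  lorahuv → lorahov   [vowel merger]
  lorahov (rule 3 does not apply)
  lorahov (rule 4 does not apply)
  giving Vudene lorahov.
If borrowed from Gamek 'lorahub' after the early changes, it would undergo only the recent ones:
  rule 3 (glide loss): no change (lorahub)
  rule 4 (unconditioned shift): no change (lorahub)
  ⇒ as a loan: lorahub
Vudene 'lorahov' matches the inherited outcome exactly, so it is an inherited cognate, not a loan.

inherited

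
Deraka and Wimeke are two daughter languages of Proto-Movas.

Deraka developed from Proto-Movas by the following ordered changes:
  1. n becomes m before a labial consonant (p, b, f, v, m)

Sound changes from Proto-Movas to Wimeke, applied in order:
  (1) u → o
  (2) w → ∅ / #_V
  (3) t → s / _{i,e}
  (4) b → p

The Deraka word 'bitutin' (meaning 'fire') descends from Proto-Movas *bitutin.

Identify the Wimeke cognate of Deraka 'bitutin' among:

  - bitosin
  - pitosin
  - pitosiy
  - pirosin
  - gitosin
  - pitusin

Wimeke: start from *bitutin.
  rule 1 (vowel merger): bitutin → bitotin
  rule 2: no change — bitotin
  rule 3 (palatalisation): bitotin → bitosin
  rule 4 (unconditioned shift): bitosin → pitosin
  ⇒ Wimeke pitosin
Only 'pitosin' matches the regular Wimeke development of *bitutin.

pitosin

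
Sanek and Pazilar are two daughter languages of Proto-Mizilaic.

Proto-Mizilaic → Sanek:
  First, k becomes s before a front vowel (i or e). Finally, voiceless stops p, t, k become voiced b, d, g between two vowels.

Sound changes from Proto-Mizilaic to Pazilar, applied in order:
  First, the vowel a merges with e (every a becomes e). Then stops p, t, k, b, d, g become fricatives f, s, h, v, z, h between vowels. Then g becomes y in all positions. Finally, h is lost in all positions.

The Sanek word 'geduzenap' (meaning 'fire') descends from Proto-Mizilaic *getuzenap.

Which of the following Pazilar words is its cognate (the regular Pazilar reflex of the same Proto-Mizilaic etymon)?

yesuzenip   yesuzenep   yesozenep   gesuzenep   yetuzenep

Pazilar: *getuzenap > getuzenep > gesuzenep > yesuzenep  (by vowel merger, intervocalic lenition, unconditioned shift)
Only 'yesuzenep' matches the regular Pazilar development of *getuzenap.

yesuzenep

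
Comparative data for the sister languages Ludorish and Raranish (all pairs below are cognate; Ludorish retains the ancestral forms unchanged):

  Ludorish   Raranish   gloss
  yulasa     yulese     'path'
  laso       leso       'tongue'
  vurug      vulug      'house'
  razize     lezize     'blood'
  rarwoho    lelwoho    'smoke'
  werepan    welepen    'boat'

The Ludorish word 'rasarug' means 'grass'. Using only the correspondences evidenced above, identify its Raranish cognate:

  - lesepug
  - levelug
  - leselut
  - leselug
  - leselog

leselug

razize ~ lezize, rarwoho ~ lelwoho — Ludorish r corresponds to Raranish l word-initially before a back vowel.
yulasa ~ yulese, laso ~ leso — Ludorish a corresponds to Raranish e after a consonant, before a consonant other than r, m, n, p, b, f, v.
rarwoho ~ lelwoho — Ludorish a corresponds to Raranish e after a consonant, before r.
vurug ~ vulug — Ludorish r corresponds to Raranish l between vowels (before a back vowel).
Applying these to Ludorish 'rasarug':
  rasarug → lasarug   (r→l word-initially before a back vowel)
  lasarug → lesarug   (a→e after a consonant, before a consonant other than r, m, n, p, b, f, v)
  lesarug → leserug   (a→e after a consonant, before r)
  leserug → leselug   (r→l between vowels (before a back vowel))
So the Raranish cognate is 'leselug'.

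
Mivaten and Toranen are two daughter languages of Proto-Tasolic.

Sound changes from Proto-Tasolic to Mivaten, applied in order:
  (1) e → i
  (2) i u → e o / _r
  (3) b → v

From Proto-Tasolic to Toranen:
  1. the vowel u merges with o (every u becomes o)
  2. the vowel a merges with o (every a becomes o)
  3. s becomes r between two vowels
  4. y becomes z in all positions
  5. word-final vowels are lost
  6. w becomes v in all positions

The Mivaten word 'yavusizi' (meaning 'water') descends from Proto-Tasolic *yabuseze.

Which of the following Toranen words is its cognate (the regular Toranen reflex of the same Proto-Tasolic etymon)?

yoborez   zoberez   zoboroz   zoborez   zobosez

zoborez

Toranen: *yabuseze > yaboseze > yoboseze > yoboreze > zoboreze > zoborez  (by vowel merger, vowel merger, rhotacism, unconditioned shift, apocope)
Among the options, 'zoborez' alone shows every Toranen change applied in order.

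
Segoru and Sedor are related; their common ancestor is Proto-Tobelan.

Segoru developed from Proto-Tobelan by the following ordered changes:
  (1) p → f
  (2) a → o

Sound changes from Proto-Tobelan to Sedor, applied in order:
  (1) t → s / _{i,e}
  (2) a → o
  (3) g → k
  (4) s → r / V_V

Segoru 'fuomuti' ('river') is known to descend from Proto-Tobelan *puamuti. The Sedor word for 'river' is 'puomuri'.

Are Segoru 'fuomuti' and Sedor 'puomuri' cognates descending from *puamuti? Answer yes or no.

Derive the expected Sedor reflex of *puamuti:
Sedor: *puamuti > puamusi > puomusi > puomuri  (by palatalisation, vowel merger, rhotacism)
Sedor 'puomuri' matches the regular reflex exactly, so the pair is cognate.

yes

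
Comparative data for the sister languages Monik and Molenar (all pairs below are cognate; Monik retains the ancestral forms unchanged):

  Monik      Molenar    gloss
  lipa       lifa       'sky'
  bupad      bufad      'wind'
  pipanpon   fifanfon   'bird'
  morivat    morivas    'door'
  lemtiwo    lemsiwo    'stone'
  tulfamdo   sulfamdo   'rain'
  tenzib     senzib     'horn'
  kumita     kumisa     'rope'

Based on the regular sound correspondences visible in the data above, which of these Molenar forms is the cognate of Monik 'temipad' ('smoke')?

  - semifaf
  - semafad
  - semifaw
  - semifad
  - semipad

tenzib ~ senzib — Monik t corresponds to Molenar s word-initially before a front vowel.
lipa ~ lifa, bupad ~ bufad — Monik p corresponds to Molenar f between vowels (before a back vowel).
Applying these to Monik 'temipad':
  temipad → semipad   (t→s word-initially before a front vowel)
  semipad → semifad   (p→f between vowels (before a back vowel))
So the Molenar cognate is 'semifad'.

semifad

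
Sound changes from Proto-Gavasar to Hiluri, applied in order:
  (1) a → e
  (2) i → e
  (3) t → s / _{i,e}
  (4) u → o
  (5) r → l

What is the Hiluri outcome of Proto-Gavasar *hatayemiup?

heseyemeop

Hiluri: start from *hatayemiup.
  rule 1 (vowel merger): hatayemiup → heteyemiup
  rule 2 (vowel merger): heteyemiup → heteyemeup
  rule 3 (palatalisation): heteyemeup → heseyemeup
  rule 4 (vowel merger): heseyemeup → heseyemeop
  rule 5: no change — heseyemeop
  ⇒ Hiluri heseyemeop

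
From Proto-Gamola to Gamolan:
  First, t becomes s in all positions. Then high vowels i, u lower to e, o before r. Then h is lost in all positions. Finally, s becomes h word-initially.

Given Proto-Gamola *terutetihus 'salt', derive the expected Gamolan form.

Gamolan: *terutetihus > serusesihus > serusesius > herusesius  (by unconditioned shift, h-loss, debuccalisation)

herusesius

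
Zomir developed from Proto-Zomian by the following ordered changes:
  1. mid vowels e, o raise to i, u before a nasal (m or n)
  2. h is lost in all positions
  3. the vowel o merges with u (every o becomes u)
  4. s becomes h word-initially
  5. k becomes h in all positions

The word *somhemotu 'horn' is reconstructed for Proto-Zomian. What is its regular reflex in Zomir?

humimutu

Zomir: *somhemotu
  somhemotu → sumhimotu   [pre-nasal raising]
  sumhimotu → sumimotu   [h-loss]
  sumimotu → sumimutu   [vowel merger]
  sumimutu → humimutu   [debuccalisation]
  humimutu (rule 5 does not apply)
  giving Zomir humimutu.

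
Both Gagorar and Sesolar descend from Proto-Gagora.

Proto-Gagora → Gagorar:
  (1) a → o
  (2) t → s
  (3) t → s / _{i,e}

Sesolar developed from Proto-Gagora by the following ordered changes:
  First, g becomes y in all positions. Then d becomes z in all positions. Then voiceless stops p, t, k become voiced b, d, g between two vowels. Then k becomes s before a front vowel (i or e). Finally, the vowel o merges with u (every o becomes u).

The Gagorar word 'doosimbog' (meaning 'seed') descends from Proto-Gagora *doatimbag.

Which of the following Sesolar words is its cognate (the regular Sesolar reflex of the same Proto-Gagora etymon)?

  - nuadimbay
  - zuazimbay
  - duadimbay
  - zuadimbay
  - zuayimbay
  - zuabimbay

Sesolar: *doatimbag > doatimbay > zoatimbay > zoadimbay > zuadimbay  (by unconditioned shift, unconditioned shift, intervocalic voicing, vowel merger)
Only 'zuadimbay' matches the regular Sesolar development of *doatimbag.

zuadimbay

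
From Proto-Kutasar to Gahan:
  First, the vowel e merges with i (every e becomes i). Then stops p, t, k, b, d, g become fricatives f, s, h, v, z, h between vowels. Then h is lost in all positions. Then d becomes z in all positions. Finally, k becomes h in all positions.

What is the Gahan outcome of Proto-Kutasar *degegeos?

Gahan: *degegeos
  degegeos → digigios   [vowel merger]
  digigios → dihihios   [intervocalic lenition]
  dihihios → diiios   [h-loss]
  diiios → ziiios   [unconditioned shift]
  ziiios (rule 5 does not apply)
  giving Gahan ziiios.

ziiios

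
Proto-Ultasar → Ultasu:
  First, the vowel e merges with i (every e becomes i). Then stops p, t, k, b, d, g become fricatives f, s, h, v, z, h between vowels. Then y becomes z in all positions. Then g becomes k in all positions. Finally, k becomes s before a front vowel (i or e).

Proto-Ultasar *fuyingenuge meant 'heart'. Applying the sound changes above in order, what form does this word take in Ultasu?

fuzinsinuhi

Ultasu: *fuyingenuge
  fuyingenuge → fuyinginugi   [vowel merger]
  fuyinginugi → fuyinginuhi   [intervocalic lenition]
  fuyinginuhi → fuzinginuhi   [unconditioned shift]
  fuzinginuhi → fuzinkinuhi   [unconditioned shift]
  fuzinkinuhi → fuzinsinuhi   [palatalisation]
  giving Ultasu fuzinsinuhi.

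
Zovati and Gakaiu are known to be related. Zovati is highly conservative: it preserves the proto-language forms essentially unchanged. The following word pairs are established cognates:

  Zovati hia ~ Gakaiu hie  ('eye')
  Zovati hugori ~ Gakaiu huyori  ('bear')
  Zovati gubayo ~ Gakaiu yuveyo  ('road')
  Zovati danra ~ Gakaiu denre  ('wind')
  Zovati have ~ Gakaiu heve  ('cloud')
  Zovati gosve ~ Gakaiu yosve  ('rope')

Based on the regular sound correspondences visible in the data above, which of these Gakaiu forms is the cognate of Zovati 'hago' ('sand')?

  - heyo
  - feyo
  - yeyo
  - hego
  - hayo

gubayo ~ yuveyo — Zovati a corresponds to Gakaiu e after a consonant, before a consonant other than r, m, n, p, b, f, v.
hugori ~ huyori — Zovati g corresponds to Gakaiu y between vowels (before a back vowel).
Applying these to Zovati 'hago':
  hago → hego   (a→e after a consonant, before a consonant other than r, m, n, p, b, f, v)
  hego → heyo   (g→y between vowels (before a back vowel))
So the Gakaiu cognate is 'heyo'.

heyo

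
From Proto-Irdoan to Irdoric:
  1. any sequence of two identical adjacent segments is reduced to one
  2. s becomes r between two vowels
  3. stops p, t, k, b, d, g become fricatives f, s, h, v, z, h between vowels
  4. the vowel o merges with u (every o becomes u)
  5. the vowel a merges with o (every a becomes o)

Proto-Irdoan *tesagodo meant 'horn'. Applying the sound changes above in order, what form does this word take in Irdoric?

Irdoric: *tesagodo > teragodo > terahozo > terahuzu > terohuzu  (by rhotacism, intervocalic lenition, vowel merger, vowel merger)

terohuzu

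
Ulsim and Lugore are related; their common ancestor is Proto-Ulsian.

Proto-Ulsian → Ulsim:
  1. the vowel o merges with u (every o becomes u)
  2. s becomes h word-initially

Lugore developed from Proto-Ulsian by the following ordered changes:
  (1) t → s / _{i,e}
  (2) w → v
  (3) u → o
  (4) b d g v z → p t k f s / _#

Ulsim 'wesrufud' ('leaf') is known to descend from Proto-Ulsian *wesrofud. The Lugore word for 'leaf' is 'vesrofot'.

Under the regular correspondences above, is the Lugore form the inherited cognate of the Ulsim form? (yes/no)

yes

Derive the expected Lugore reflex of *wesrofud:
Lugore: *wesrofud
  wesrofud (rule 1 does not apply)
  wesrofud → vesrofud   [unconditioned shift]
  vesrofud → vesrofod   [vowel merger]
  vesrofod → vesrofot   [final devoicing]
  giving Lugore vesrofot.
Lugore 'vesrofot' matches the regular reflex exactly, so the pair is cognate.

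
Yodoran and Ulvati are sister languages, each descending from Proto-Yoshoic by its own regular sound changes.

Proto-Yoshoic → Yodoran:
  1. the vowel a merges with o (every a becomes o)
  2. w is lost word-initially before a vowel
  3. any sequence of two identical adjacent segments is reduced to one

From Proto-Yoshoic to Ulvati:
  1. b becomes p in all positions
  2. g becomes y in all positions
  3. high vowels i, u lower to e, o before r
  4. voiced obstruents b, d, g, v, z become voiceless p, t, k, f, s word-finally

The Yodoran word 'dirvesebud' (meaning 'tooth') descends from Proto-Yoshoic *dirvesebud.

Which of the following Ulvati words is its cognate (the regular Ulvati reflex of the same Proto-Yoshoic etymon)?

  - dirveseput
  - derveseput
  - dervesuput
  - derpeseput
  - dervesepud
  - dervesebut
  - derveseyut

derveseput

Ulvati: *dirvesebud > dirvesepud > dervesepud > derveseput  (by unconditioned shift, pre-rhotic lowering, final devoicing)
Among the options, 'derveseput' alone shows every Ulvati change applied in order.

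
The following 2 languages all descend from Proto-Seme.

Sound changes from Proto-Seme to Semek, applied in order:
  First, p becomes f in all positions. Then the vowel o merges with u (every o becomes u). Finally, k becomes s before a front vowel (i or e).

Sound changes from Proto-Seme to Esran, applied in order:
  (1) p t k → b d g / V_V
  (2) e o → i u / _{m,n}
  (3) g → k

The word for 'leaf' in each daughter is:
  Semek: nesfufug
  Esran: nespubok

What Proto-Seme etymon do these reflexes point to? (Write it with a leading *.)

*nespupog

Position 8: Semek has g, Esran has k. Semek preserves g here (none of its changes turn any other segment into g), so the proto-segment is *g.
Position 6: Semek has f, Esran has b. Taking the neighbouring segments as reconstructed: Semek f could go back to *p or *f; Esran b could go back to *p or *b — the one source consistent with every daughter is *p.
Position 4: Semek has f, Esran has p. Esran preserves p here (none of its changes turn any other segment into p), so the proto-segment is *p.
This points to *nespupog. Verify forward in each daughter:
Semek: *nespupog
  nespupog → nesfufog   [unconditioned shift]
  nesfufog → nesfufug   [vowel merger]
  nesfufug (rule 3 does not apply)
  giving Semek nesfufug.
Esran: start from *nespupog.
  rule 1 (intervocalic voicing): nespupog → nespubog
  rule 2: no change — nespubog
  rule 3 (unconditioned shift): nespubog → nespubok
  ⇒ Esran nespubok
*nespupog is the unique common source.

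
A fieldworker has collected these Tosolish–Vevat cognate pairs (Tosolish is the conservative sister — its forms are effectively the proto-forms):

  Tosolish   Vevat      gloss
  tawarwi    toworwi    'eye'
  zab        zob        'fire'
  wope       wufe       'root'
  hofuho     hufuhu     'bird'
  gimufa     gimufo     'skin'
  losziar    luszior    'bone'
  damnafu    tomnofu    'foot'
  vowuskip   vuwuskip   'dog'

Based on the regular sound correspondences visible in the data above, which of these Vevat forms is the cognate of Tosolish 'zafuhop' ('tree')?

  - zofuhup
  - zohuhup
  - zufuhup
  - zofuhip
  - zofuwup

zofuhup

damnafu ~ tomnofu — Tosolish a corresponds to Vevat o after a consonant, before a labial obstruent.
wope ~ wufe — Tosolish o corresponds to Vevat u after a consonant, before a labial obstruent.
Applying these to Tosolish 'zafuhop':
  zafuhop → zofuhop   (a→o after a consonant, before a labial obstruent)
  zofuhop → zofuhup   (o→u after a consonant, before a labial obstruent)
So the Vevat cognate is 'zofuhup'.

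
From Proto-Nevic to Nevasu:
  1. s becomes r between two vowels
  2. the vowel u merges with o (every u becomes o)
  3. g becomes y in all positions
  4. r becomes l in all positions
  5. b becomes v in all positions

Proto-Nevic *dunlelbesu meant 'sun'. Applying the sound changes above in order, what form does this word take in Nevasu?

Nevasu: start from *dunlelbesu.
  rule 1 (rhotacism): dunlelbesu → dunlelberu
  rule 2 (vowel merger): dunlelberu → donlelbero
  rule 3: no change — donlelbero
  rule 4 (unconditioned shift): donlelbero → donlelbelo
  rule 5 (unconditioned shift): donlelbelo → donlelvelo
  ⇒ Nevasu donlelvelo

donlelvelo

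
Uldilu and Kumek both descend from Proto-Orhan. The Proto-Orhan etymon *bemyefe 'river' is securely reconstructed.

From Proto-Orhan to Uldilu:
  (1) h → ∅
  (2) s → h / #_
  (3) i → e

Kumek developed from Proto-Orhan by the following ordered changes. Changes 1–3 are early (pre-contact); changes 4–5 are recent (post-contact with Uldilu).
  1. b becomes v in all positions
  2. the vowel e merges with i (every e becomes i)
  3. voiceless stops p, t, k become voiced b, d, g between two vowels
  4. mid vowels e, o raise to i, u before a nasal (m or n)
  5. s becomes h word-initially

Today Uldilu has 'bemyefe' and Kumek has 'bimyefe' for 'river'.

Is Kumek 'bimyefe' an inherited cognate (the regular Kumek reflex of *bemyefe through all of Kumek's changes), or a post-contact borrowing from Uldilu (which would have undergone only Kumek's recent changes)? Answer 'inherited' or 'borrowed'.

If inherited, *bemyefe would pass through all of Kumek's changes:
Kumek: *bemyefe
  bemyefe → vemyefe   [unconditioned shift]
  vemyefe → vimyifi   [vowel merger]
  vimyifi (rule 3 does not apply)
  vimyifi (rule 4 does not apply)
  vimyifi (rule 5 does not apply)
  giving Kumek vimyifi.
If borrowed from Uldilu 'bemyefe' after the early changes, it would undergo only the recent ones:
  rule 4 (pre-nasal raising): bemyefe → bimyefe
  rule 5 (debuccalisation): no change (bimyefe)
  ⇒ as a loan: bimyefe
Kumek 'bimyefe' matches the loan outcome 'bimyefe', not the inherited 'vimyifi' — it skipped the early Kumek changes, so it was borrowed from Uldilu.

borrowed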